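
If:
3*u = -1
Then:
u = -1/3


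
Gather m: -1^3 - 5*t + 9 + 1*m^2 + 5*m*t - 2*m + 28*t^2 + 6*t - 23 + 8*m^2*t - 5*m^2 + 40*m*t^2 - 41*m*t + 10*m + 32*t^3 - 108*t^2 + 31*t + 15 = m^2*(8*t - 4) + m*(40*t^2 - 36*t + 8) + 32*t^3 - 80*t^2 + 32*t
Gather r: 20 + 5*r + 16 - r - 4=4*r + 32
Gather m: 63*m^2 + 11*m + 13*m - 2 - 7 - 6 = 63*m^2 + 24*m - 15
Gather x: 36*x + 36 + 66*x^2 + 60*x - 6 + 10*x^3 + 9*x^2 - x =10*x^3 + 75*x^2 + 95*x + 30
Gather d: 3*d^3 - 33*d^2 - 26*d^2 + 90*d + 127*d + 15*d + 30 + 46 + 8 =3*d^3 - 59*d^2 + 232*d + 84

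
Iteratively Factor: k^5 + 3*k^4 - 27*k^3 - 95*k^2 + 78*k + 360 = (k + 3)*(k^4 - 27*k^2 - 14*k + 120) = (k - 5)*(k + 3)*(k^3 + 5*k^2 - 2*k - 24) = (k - 5)*(k + 3)*(k + 4)*(k^2 + k - 6) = (k - 5)*(k - 2)*(k + 3)*(k + 4)*(k + 3)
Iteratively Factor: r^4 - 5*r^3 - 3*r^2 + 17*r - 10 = (r - 1)*(r^3 - 4*r^2 - 7*r + 10) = (r - 1)*(r + 2)*(r^2 - 6*r + 5) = (r - 1)^2*(r + 2)*(r - 5)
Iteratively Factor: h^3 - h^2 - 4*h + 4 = (h + 2)*(h^2 - 3*h + 2) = (h - 2)*(h + 2)*(h - 1)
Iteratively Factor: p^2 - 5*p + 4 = (p - 4)*(p - 1)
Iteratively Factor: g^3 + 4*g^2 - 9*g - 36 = (g + 3)*(g^2 + g - 12) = (g + 3)*(g + 4)*(g - 3)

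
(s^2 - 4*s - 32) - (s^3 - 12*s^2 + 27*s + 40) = -s^3 + 13*s^2 - 31*s - 72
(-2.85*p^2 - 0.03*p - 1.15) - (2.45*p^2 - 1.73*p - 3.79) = -5.3*p^2 + 1.7*p + 2.64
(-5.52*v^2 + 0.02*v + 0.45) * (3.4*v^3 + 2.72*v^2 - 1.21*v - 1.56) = -18.768*v^5 - 14.9464*v^4 + 8.2636*v^3 + 9.811*v^2 - 0.5757*v - 0.702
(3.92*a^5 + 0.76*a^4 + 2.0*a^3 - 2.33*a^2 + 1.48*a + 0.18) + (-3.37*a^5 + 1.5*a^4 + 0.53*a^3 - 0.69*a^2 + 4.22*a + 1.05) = 0.55*a^5 + 2.26*a^4 + 2.53*a^3 - 3.02*a^2 + 5.7*a + 1.23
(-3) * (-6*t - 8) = 18*t + 24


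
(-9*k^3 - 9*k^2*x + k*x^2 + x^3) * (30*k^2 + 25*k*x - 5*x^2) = -270*k^5 - 495*k^4*x - 150*k^3*x^2 + 100*k^2*x^3 + 20*k*x^4 - 5*x^5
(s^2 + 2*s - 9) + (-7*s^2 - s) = -6*s^2 + s - 9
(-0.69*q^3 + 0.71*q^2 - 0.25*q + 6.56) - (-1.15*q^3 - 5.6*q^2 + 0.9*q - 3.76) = 0.46*q^3 + 6.31*q^2 - 1.15*q + 10.32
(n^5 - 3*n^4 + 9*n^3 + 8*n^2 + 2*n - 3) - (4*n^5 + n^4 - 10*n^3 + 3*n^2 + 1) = -3*n^5 - 4*n^4 + 19*n^3 + 5*n^2 + 2*n - 4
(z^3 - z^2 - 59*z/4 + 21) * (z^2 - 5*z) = z^5 - 6*z^4 - 39*z^3/4 + 379*z^2/4 - 105*z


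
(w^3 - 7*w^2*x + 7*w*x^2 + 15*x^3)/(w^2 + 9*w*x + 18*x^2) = (w^3 - 7*w^2*x + 7*w*x^2 + 15*x^3)/(w^2 + 9*w*x + 18*x^2)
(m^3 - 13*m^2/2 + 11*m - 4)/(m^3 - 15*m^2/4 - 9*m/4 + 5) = 2*(2*m^2 - 5*m + 2)/(4*m^2 + m - 5)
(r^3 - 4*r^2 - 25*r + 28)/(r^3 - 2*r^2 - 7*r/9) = 9*(-r^3 + 4*r^2 + 25*r - 28)/(r*(-9*r^2 + 18*r + 7))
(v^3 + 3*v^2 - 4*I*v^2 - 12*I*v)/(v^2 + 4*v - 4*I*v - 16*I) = v*(v + 3)/(v + 4)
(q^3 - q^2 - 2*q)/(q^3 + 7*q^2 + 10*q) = (q^2 - q - 2)/(q^2 + 7*q + 10)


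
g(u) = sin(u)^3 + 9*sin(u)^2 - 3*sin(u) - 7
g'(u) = 3*sin(u)^2*cos(u) + 18*sin(u)*cos(u) - 3*cos(u)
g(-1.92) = 2.94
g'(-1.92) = 5.91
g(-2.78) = -4.86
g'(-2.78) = 8.41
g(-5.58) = -4.91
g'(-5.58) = 7.55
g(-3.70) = -5.91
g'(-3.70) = -6.26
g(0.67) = -5.15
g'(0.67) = 7.32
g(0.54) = -6.03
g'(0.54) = 6.04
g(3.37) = -5.87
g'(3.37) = 6.74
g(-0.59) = -2.72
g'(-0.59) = -10.04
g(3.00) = -7.24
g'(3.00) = 0.40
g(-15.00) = -1.52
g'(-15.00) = 10.21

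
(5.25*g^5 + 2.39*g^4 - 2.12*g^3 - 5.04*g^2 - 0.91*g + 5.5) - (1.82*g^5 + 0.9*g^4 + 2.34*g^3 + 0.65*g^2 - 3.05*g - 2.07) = 3.43*g^5 + 1.49*g^4 - 4.46*g^3 - 5.69*g^2 + 2.14*g + 7.57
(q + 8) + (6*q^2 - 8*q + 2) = 6*q^2 - 7*q + 10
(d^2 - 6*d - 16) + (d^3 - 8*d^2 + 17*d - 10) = d^3 - 7*d^2 + 11*d - 26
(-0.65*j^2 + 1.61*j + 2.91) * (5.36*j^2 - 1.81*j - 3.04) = -3.484*j^4 + 9.8061*j^3 + 14.6595*j^2 - 10.1615*j - 8.8464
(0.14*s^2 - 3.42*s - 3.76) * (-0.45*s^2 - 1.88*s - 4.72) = -0.063*s^4 + 1.2758*s^3 + 7.4608*s^2 + 23.2112*s + 17.7472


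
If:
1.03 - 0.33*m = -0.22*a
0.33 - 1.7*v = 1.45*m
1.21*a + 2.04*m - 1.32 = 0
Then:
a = -1.96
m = 1.81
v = -1.35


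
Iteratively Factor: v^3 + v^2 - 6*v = (v + 3)*(v^2 - 2*v) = v*(v + 3)*(v - 2)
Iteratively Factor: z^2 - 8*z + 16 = (z - 4)*(z - 4)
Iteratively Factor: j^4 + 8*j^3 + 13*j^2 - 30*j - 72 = (j - 2)*(j^3 + 10*j^2 + 33*j + 36) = (j - 2)*(j + 3)*(j^2 + 7*j + 12) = (j - 2)*(j + 3)^2*(j + 4)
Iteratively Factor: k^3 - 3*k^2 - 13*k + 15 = (k - 5)*(k^2 + 2*k - 3) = (k - 5)*(k + 3)*(k - 1)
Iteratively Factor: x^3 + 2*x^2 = (x)*(x^2 + 2*x) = x^2*(x + 2)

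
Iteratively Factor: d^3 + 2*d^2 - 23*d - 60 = (d + 3)*(d^2 - d - 20) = (d - 5)*(d + 3)*(d + 4)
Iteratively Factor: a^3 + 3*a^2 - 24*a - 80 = (a + 4)*(a^2 - a - 20) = (a - 5)*(a + 4)*(a + 4)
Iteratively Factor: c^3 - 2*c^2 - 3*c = (c)*(c^2 - 2*c - 3) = c*(c + 1)*(c - 3)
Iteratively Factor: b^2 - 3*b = (b)*(b - 3)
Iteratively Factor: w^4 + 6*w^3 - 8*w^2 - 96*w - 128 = (w + 4)*(w^3 + 2*w^2 - 16*w - 32) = (w + 2)*(w + 4)*(w^2 - 16) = (w - 4)*(w + 2)*(w + 4)*(w + 4)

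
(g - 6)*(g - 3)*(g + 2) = g^3 - 7*g^2 + 36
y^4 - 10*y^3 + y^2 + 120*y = y*(y - 8)*(y - 5)*(y + 3)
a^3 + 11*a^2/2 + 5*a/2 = a*(a + 1/2)*(a + 5)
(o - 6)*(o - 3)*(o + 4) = o^3 - 5*o^2 - 18*o + 72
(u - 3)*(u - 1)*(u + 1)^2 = u^4 - 2*u^3 - 4*u^2 + 2*u + 3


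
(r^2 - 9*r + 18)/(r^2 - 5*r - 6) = (r - 3)/(r + 1)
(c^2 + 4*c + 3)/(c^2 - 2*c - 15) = (c + 1)/(c - 5)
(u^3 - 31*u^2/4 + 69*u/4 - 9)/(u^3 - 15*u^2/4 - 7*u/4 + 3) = (u - 3)/(u + 1)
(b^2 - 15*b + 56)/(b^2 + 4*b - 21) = (b^2 - 15*b + 56)/(b^2 + 4*b - 21)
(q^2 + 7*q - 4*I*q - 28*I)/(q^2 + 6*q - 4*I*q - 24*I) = (q + 7)/(q + 6)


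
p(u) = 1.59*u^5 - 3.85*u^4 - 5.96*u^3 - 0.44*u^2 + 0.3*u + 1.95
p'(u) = 7.95*u^4 - 15.4*u^3 - 17.88*u^2 - 0.88*u + 0.3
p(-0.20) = 1.91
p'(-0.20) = -0.10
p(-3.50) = -1161.79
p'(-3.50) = 1637.62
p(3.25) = -59.33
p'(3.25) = 166.88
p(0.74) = -1.29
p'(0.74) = -14.00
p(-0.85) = 2.32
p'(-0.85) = 1.74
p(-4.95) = -6324.11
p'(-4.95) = 6207.34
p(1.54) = -28.28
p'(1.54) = -54.99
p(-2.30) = -138.63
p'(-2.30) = 317.58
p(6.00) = 6074.79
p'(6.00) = 6328.14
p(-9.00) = -114839.31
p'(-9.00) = 61946.49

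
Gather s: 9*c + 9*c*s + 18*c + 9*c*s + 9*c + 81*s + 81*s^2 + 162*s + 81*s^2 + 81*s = 36*c + 162*s^2 + s*(18*c + 324)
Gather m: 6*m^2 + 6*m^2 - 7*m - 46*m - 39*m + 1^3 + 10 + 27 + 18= 12*m^2 - 92*m + 56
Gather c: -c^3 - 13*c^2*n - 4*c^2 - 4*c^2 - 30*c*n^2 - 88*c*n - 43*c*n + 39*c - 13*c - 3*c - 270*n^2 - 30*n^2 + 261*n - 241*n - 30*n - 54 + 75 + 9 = -c^3 + c^2*(-13*n - 8) + c*(-30*n^2 - 131*n + 23) - 300*n^2 - 10*n + 30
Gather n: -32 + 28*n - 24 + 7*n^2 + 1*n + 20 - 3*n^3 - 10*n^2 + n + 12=-3*n^3 - 3*n^2 + 30*n - 24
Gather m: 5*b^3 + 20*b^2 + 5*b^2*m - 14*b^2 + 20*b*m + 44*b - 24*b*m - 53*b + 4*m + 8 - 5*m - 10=5*b^3 + 6*b^2 - 9*b + m*(5*b^2 - 4*b - 1) - 2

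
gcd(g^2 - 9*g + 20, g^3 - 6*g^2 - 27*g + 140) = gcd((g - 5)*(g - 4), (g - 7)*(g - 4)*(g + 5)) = g - 4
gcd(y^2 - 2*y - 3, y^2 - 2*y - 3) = y^2 - 2*y - 3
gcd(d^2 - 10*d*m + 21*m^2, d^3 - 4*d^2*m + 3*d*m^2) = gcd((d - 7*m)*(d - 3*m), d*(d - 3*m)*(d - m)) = d - 3*m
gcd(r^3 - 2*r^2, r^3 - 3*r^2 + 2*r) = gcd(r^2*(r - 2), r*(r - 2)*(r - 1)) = r^2 - 2*r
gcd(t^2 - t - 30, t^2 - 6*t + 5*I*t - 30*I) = t - 6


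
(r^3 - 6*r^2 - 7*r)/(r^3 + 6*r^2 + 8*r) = (r^2 - 6*r - 7)/(r^2 + 6*r + 8)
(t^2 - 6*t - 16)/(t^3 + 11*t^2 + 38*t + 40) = (t - 8)/(t^2 + 9*t + 20)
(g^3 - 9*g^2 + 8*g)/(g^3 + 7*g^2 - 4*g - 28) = g*(g^2 - 9*g + 8)/(g^3 + 7*g^2 - 4*g - 28)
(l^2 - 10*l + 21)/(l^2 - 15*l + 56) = (l - 3)/(l - 8)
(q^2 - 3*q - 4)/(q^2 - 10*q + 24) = (q + 1)/(q - 6)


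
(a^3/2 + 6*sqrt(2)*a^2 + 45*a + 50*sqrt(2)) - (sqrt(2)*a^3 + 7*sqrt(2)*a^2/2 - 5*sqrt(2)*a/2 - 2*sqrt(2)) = -sqrt(2)*a^3 + a^3/2 + 5*sqrt(2)*a^2/2 + 5*sqrt(2)*a/2 + 45*a + 52*sqrt(2)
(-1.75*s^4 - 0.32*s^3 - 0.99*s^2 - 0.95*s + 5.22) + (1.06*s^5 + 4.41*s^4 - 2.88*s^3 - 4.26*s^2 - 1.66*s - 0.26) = 1.06*s^5 + 2.66*s^4 - 3.2*s^3 - 5.25*s^2 - 2.61*s + 4.96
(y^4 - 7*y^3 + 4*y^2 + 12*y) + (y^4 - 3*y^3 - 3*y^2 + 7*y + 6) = 2*y^4 - 10*y^3 + y^2 + 19*y + 6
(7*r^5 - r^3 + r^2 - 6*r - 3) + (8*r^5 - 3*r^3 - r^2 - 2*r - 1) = 15*r^5 - 4*r^3 - 8*r - 4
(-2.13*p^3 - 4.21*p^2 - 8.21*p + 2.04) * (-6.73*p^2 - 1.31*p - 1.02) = 14.3349*p^5 + 31.1236*p^4 + 62.941*p^3 + 1.3201*p^2 + 5.7018*p - 2.0808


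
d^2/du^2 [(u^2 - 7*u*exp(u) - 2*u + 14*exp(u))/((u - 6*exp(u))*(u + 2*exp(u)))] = (-3*u^5*exp(u) + 36*u^4*exp(2*u) + 12*u^4*exp(u) - 360*u^3*exp(3*u) - 144*u^3*exp(2*u) - 30*u^3*exp(u) - 4*u^3 + 912*u^2*exp(4*u) + 1440*u^2*exp(3*u) + 360*u^2*exp(2*u) + 84*u^2*exp(u) - 1008*u*exp(5*u) - 3648*u*exp(4*u) - 2520*u*exp(3*u) - 480*u*exp(2*u) + 4032*exp(5*u) + 4800*exp(4*u) + 976*exp(3*u))/(u^6 - 12*u^5*exp(u) + 12*u^4*exp(2*u) + 224*u^3*exp(3*u) - 144*u^2*exp(4*u) - 1728*u*exp(5*u) - 1728*exp(6*u))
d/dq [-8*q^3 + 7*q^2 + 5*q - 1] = -24*q^2 + 14*q + 5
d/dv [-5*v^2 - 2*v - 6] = -10*v - 2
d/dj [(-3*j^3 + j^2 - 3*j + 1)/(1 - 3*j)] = 2*j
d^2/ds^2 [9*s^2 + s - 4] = 18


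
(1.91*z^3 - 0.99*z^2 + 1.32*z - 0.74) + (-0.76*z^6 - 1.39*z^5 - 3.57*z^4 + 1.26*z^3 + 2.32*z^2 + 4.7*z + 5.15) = -0.76*z^6 - 1.39*z^5 - 3.57*z^4 + 3.17*z^3 + 1.33*z^2 + 6.02*z + 4.41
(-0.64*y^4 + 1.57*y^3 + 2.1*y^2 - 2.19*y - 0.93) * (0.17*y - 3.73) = -0.1088*y^5 + 2.6541*y^4 - 5.4991*y^3 - 8.2053*y^2 + 8.0106*y + 3.4689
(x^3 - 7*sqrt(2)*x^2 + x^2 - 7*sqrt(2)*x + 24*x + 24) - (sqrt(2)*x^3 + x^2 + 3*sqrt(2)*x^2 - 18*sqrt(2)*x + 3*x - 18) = -sqrt(2)*x^3 + x^3 - 10*sqrt(2)*x^2 + 11*sqrt(2)*x + 21*x + 42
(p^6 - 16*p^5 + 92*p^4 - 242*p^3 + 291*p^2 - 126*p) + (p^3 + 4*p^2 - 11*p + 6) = p^6 - 16*p^5 + 92*p^4 - 241*p^3 + 295*p^2 - 137*p + 6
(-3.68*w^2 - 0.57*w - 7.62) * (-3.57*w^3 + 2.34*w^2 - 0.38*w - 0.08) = 13.1376*w^5 - 6.5763*w^4 + 27.268*w^3 - 17.3198*w^2 + 2.9412*w + 0.6096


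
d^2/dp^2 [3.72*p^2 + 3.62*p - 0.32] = 7.44000000000000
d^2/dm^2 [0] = 0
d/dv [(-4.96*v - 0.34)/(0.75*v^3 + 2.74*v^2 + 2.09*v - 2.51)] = (7.44*v^3 + 14.3554*v^2 + 1.8632*v + 13.1602)/(0.5625*v^6 + 4.11*v^5 + 10.6426*v^4 + 7.6882*v^3 - 9.3867*v^2 - 10.4918*v + 6.3001)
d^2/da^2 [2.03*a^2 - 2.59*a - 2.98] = 4.06000000000000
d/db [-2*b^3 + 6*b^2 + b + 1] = -6*b^2 + 12*b + 1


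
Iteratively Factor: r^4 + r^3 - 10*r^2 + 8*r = (r - 2)*(r^3 + 3*r^2 - 4*r) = (r - 2)*(r + 4)*(r^2 - r) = r*(r - 2)*(r + 4)*(r - 1)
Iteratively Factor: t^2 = (t)*(t)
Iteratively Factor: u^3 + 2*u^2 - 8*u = (u - 2)*(u^2 + 4*u) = u*(u - 2)*(u + 4)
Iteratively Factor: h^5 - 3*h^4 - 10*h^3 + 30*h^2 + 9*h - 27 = (h - 3)*(h^4 - 10*h^2 + 9) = (h - 3)*(h - 1)*(h^3 + h^2 - 9*h - 9) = (h - 3)^2*(h - 1)*(h^2 + 4*h + 3) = (h - 3)^2*(h - 1)*(h + 1)*(h + 3)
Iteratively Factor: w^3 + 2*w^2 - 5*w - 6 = (w - 2)*(w^2 + 4*w + 3) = (w - 2)*(w + 3)*(w + 1)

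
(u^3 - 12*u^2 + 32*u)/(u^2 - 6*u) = (u^2 - 12*u + 32)/(u - 6)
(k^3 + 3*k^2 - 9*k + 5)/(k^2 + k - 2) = (k^2 + 4*k - 5)/(k + 2)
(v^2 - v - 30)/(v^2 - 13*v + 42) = (v + 5)/(v - 7)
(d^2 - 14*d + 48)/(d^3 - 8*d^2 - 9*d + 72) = (d - 6)/(d^2 - 9)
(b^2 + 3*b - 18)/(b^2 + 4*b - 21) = (b + 6)/(b + 7)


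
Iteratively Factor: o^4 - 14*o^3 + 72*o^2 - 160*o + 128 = (o - 4)*(o^3 - 10*o^2 + 32*o - 32) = (o - 4)^2*(o^2 - 6*o + 8) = (o - 4)^3*(o - 2)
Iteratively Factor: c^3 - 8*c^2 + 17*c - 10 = (c - 2)*(c^2 - 6*c + 5) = (c - 5)*(c - 2)*(c - 1)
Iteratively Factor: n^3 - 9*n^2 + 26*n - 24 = (n - 3)*(n^2 - 6*n + 8) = (n - 3)*(n - 2)*(n - 4)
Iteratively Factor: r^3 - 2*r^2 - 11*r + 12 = (r - 1)*(r^2 - r - 12) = (r - 1)*(r + 3)*(r - 4)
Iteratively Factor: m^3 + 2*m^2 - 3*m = (m + 3)*(m^2 - m) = m*(m + 3)*(m - 1)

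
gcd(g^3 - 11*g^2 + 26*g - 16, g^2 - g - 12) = 1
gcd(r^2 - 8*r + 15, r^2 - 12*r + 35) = r - 5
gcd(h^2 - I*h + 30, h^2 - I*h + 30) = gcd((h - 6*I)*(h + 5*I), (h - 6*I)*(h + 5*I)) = h^2 - I*h + 30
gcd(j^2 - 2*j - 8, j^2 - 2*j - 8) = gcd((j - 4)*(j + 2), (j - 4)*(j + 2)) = j^2 - 2*j - 8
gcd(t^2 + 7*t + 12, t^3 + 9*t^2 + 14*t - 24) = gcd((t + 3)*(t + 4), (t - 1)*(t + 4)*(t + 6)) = t + 4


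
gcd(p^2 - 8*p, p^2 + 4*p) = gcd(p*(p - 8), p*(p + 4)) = p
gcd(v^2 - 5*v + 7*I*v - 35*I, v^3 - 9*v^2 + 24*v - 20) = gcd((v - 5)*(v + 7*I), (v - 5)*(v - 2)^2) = v - 5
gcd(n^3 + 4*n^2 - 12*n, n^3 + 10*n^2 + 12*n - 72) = n^2 + 4*n - 12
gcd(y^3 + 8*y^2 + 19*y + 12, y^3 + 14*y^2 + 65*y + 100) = y + 4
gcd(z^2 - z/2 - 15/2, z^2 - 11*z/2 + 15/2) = z - 3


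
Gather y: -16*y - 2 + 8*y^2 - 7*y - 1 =8*y^2 - 23*y - 3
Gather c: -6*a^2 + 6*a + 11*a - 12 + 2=-6*a^2 + 17*a - 10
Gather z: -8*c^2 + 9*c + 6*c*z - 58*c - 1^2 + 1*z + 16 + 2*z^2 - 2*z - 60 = -8*c^2 - 49*c + 2*z^2 + z*(6*c - 1) - 45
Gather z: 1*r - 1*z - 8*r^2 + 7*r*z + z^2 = -8*r^2 + r + z^2 + z*(7*r - 1)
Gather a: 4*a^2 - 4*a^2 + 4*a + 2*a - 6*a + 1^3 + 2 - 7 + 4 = 0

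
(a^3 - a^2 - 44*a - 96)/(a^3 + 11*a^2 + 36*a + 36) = (a^2 - 4*a - 32)/(a^2 + 8*a + 12)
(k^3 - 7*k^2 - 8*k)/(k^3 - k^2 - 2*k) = (k - 8)/(k - 2)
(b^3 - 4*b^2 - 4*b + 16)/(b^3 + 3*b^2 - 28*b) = (b^2 - 4)/(b*(b + 7))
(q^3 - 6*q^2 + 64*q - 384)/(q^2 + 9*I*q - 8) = (q^2 + q*(-6 - 8*I) + 48*I)/(q + I)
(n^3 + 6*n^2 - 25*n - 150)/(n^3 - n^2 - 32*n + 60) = (n + 5)/(n - 2)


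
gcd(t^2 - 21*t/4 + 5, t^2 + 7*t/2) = 1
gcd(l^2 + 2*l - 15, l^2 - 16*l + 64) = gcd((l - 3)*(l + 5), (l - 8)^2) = 1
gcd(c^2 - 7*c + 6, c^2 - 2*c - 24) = c - 6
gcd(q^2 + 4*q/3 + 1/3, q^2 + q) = q + 1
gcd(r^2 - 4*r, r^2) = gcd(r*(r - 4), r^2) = r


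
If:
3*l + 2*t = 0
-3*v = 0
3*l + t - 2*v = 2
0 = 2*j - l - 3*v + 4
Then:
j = -4/3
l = 4/3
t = -2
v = 0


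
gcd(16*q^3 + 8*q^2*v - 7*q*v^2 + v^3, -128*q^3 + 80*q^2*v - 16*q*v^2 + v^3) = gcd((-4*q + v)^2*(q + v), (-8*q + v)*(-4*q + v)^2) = 16*q^2 - 8*q*v + v^2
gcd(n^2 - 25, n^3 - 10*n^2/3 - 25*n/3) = n - 5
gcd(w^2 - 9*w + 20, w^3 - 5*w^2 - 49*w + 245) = w - 5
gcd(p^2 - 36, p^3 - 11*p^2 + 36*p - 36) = p - 6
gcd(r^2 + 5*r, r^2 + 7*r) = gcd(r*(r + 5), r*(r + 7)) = r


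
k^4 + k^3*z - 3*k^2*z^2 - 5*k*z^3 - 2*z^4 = (k - 2*z)*(k + z)^3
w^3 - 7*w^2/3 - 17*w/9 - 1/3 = (w - 3)*(w + 1/3)^2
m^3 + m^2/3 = m^2*(m + 1/3)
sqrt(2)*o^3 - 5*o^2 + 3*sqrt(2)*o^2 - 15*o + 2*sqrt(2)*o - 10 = (o + 2)*(o - 5*sqrt(2)/2)*(sqrt(2)*o + sqrt(2))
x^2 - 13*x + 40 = (x - 8)*(x - 5)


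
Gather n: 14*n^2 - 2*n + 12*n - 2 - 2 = 14*n^2 + 10*n - 4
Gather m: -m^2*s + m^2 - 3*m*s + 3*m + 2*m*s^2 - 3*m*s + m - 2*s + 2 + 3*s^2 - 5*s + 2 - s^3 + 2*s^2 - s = m^2*(1 - s) + m*(2*s^2 - 6*s + 4) - s^3 + 5*s^2 - 8*s + 4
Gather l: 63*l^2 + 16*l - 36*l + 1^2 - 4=63*l^2 - 20*l - 3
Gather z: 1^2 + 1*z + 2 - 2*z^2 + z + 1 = -2*z^2 + 2*z + 4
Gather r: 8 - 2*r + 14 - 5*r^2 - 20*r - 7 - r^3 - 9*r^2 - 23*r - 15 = -r^3 - 14*r^2 - 45*r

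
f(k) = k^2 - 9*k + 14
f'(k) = 2*k - 9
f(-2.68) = 45.30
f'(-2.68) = -14.36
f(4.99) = -6.01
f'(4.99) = 0.98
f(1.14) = 5.04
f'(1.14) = -6.72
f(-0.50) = 18.75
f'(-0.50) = -10.00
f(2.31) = -1.45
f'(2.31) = -4.38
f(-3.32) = 54.90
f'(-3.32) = -15.64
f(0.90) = 6.71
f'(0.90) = -7.20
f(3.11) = -4.32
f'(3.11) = -2.78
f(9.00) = 14.00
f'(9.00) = 9.00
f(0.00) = 14.00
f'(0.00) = -9.00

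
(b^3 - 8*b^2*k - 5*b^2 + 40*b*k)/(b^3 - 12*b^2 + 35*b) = (b - 8*k)/(b - 7)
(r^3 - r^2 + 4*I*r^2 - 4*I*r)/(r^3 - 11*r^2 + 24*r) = (r^2 - r + 4*I*r - 4*I)/(r^2 - 11*r + 24)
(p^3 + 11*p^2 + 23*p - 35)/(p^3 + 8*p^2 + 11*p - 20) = (p + 7)/(p + 4)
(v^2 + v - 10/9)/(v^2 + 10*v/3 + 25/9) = (3*v - 2)/(3*v + 5)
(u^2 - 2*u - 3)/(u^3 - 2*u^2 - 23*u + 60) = (u + 1)/(u^2 + u - 20)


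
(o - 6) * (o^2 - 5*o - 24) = o^3 - 11*o^2 + 6*o + 144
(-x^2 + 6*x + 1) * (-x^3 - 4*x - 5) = x^5 - 6*x^4 + 3*x^3 - 19*x^2 - 34*x - 5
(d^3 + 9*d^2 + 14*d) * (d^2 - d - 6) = d^5 + 8*d^4 - d^3 - 68*d^2 - 84*d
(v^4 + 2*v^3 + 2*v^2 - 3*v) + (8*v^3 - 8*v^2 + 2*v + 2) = v^4 + 10*v^3 - 6*v^2 - v + 2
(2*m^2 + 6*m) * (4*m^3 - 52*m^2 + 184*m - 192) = 8*m^5 - 80*m^4 + 56*m^3 + 720*m^2 - 1152*m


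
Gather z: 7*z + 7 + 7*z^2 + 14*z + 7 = 7*z^2 + 21*z + 14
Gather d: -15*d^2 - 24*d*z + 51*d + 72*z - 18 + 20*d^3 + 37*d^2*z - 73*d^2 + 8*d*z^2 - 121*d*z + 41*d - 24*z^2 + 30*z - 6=20*d^3 + d^2*(37*z - 88) + d*(8*z^2 - 145*z + 92) - 24*z^2 + 102*z - 24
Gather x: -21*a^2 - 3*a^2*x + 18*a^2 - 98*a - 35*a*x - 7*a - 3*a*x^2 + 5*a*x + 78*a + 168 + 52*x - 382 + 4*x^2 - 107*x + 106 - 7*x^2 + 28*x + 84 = -3*a^2 - 27*a + x^2*(-3*a - 3) + x*(-3*a^2 - 30*a - 27) - 24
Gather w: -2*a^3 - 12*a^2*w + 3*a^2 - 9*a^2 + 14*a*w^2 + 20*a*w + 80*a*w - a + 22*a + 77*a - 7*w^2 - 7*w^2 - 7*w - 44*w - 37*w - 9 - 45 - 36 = -2*a^3 - 6*a^2 + 98*a + w^2*(14*a - 14) + w*(-12*a^2 + 100*a - 88) - 90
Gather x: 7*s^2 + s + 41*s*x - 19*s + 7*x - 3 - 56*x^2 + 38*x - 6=7*s^2 - 18*s - 56*x^2 + x*(41*s + 45) - 9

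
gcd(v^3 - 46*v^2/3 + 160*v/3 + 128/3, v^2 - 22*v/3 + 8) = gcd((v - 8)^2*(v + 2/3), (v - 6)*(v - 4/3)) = 1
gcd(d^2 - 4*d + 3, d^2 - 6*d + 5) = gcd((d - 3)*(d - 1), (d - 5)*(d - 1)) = d - 1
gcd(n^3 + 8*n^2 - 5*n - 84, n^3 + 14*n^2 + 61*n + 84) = n^2 + 11*n + 28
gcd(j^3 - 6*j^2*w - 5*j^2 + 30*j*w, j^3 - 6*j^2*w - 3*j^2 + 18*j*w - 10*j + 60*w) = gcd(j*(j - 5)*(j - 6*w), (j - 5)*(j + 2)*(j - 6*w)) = -j^2 + 6*j*w + 5*j - 30*w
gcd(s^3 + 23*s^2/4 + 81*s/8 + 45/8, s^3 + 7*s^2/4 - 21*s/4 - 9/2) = s + 3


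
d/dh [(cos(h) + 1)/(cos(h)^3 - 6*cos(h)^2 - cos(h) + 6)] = (2*cos(h) - 7)*sin(h)/((cos(h) - 6)^2*(cos(h) - 1)^2)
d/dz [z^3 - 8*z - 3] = 3*z^2 - 8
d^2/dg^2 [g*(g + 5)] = 2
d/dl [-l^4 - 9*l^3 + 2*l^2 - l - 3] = -4*l^3 - 27*l^2 + 4*l - 1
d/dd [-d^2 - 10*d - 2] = -2*d - 10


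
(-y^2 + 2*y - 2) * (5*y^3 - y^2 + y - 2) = -5*y^5 + 11*y^4 - 13*y^3 + 6*y^2 - 6*y + 4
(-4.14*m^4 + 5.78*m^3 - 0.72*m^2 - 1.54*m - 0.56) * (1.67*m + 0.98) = -6.9138*m^5 + 5.5954*m^4 + 4.462*m^3 - 3.2774*m^2 - 2.4444*m - 0.5488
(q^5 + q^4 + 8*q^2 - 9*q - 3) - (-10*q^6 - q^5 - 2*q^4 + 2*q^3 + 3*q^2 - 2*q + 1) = 10*q^6 + 2*q^5 + 3*q^4 - 2*q^3 + 5*q^2 - 7*q - 4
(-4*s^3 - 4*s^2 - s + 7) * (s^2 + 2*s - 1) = -4*s^5 - 12*s^4 - 5*s^3 + 9*s^2 + 15*s - 7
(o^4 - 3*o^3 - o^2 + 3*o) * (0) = 0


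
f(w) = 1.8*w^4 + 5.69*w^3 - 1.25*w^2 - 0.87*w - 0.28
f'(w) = 7.2*w^3 + 17.07*w^2 - 2.5*w - 0.87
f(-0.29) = -0.26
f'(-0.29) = 1.11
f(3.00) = 285.29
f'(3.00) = 339.66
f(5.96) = 3425.97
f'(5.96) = 2114.89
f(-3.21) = -7.46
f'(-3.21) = -55.10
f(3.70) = 604.95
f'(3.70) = 588.27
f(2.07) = 76.08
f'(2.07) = 130.96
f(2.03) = 70.97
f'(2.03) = 124.63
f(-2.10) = -21.65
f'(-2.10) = 12.98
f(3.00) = 285.29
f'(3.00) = 339.66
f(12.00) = 46966.40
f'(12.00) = 14868.81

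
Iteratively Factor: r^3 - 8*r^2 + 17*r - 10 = (r - 2)*(r^2 - 6*r + 5) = (r - 2)*(r - 1)*(r - 5)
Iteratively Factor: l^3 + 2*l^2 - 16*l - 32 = (l + 2)*(l^2 - 16) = (l - 4)*(l + 2)*(l + 4)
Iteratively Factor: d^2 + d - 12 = (d - 3)*(d + 4)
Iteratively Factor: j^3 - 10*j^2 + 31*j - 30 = (j - 5)*(j^2 - 5*j + 6) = (j - 5)*(j - 3)*(j - 2)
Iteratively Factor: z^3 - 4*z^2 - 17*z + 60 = (z - 3)*(z^2 - z - 20) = (z - 3)*(z + 4)*(z - 5)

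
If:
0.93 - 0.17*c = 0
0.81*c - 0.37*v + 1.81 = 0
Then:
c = 5.47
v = 16.87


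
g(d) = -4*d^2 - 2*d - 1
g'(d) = -8*d - 2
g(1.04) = -7.41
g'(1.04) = -10.32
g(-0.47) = -0.94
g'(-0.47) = 1.76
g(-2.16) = -15.34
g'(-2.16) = 15.28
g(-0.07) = -0.88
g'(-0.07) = -1.44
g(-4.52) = -73.68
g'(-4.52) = 34.16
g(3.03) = -43.78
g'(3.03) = -26.24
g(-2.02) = -13.28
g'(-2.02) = 14.16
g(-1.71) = -9.28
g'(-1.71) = 11.68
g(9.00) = -343.00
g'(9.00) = -74.00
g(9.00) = -343.00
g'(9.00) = -74.00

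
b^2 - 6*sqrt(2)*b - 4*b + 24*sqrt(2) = (b - 4)*(b - 6*sqrt(2))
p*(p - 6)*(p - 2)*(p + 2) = p^4 - 6*p^3 - 4*p^2 + 24*p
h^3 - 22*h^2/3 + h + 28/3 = (h - 7)*(h - 4/3)*(h + 1)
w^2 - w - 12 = (w - 4)*(w + 3)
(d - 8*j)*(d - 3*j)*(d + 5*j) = d^3 - 6*d^2*j - 31*d*j^2 + 120*j^3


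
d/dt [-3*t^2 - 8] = -6*t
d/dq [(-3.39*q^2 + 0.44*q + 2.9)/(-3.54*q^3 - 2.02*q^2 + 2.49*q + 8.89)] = (-12.0006*q^4 + 3.1152*q^3 + 23.2457*q^2 - 48.5582*q - 3.3094)/(12.5316*q^6 + 14.3016*q^5 - 13.5488*q^4 - 73.0008*q^3 - 29.7155*q^2 + 44.2722*q + 79.0321)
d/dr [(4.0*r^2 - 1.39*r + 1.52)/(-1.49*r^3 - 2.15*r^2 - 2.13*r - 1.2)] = (5.96*r^4 - 4.1422*r^3 - 4.7141*r^2 - 3.064*r + 4.9056)/(2.2201*r^6 + 6.407*r^5 + 10.9699*r^4 + 12.735*r^3 + 9.6969*r^2 + 5.112*r + 1.44)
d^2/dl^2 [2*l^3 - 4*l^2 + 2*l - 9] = 12*l - 8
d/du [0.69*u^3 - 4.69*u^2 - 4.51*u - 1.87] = 2.07*u^2 - 9.38*u - 4.51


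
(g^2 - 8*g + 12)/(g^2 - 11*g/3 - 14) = 3*(g - 2)/(3*g + 7)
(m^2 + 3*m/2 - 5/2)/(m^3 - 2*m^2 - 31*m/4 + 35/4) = 2/(2*m - 7)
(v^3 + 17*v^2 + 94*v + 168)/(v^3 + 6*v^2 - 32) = (v^2 + 13*v + 42)/(v^2 + 2*v - 8)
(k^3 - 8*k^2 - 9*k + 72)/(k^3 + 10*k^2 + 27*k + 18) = (k^2 - 11*k + 24)/(k^2 + 7*k + 6)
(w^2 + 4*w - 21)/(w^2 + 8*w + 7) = (w - 3)/(w + 1)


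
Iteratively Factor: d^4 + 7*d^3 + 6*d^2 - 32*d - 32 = (d - 2)*(d^3 + 9*d^2 + 24*d + 16) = (d - 2)*(d + 1)*(d^2 + 8*d + 16) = (d - 2)*(d + 1)*(d + 4)*(d + 4)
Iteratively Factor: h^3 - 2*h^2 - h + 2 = (h - 1)*(h^2 - h - 2) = (h - 1)*(h + 1)*(h - 2)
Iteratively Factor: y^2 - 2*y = (y)*(y - 2)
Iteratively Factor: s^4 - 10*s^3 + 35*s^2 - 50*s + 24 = (s - 2)*(s^3 - 8*s^2 + 19*s - 12) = (s - 4)*(s - 2)*(s^2 - 4*s + 3) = (s - 4)*(s - 3)*(s - 2)*(s - 1)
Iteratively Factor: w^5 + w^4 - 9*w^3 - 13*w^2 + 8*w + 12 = (w + 1)*(w^4 - 9*w^2 - 4*w + 12) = (w + 1)*(w + 2)*(w^3 - 2*w^2 - 5*w + 6) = (w - 3)*(w + 1)*(w + 2)*(w^2 + w - 2) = (w - 3)*(w + 1)*(w + 2)^2*(w - 1)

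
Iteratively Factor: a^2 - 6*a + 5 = (a - 5)*(a - 1)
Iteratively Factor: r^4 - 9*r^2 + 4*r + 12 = (r - 2)*(r^3 + 2*r^2 - 5*r - 6) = (r - 2)^2*(r^2 + 4*r + 3) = (r - 2)^2*(r + 1)*(r + 3)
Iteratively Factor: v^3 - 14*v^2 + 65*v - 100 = (v - 5)*(v^2 - 9*v + 20) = (v - 5)^2*(v - 4)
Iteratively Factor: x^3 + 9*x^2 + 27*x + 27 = (x + 3)*(x^2 + 6*x + 9) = (x + 3)^2*(x + 3)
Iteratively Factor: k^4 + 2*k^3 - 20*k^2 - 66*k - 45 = (k - 5)*(k^3 + 7*k^2 + 15*k + 9) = (k - 5)*(k + 1)*(k^2 + 6*k + 9) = (k - 5)*(k + 1)*(k + 3)*(k + 3)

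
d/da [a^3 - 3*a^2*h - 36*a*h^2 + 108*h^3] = 3*a^2 - 6*a*h - 36*h^2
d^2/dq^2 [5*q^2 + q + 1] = 10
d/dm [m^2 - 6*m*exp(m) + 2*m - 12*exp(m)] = -6*m*exp(m) + 2*m - 18*exp(m) + 2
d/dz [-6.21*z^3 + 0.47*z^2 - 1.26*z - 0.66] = -18.63*z^2 + 0.94*z - 1.26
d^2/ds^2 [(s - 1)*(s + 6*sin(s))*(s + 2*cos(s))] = -6*s^2*sin(s) - 2*s^2*cos(s) - 2*s*sin(s) - 24*s*sin(2*s) + 26*s*cos(s) + 6*s + 16*sin(s) + 24*sqrt(2)*sin(2*s + pi/4) - 8*cos(s) - 2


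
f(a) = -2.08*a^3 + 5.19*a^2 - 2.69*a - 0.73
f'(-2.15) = -53.85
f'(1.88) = -5.23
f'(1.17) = 0.91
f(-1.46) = 20.73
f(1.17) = -0.10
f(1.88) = -1.26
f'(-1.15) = -22.88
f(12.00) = -2879.89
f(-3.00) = 110.21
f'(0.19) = -0.94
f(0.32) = -1.13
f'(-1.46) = -31.15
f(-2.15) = 49.72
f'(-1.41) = -29.73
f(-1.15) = 12.39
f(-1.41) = 19.21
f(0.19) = -1.07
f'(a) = -6.24*a^2 + 10.38*a - 2.69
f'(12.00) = -776.69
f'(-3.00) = -89.99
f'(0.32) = -0.01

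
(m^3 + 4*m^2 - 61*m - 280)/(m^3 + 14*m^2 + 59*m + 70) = (m - 8)/(m + 2)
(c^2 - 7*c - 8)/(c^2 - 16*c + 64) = (c + 1)/(c - 8)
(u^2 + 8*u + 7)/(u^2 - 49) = (u + 1)/(u - 7)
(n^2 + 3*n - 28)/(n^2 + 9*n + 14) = (n - 4)/(n + 2)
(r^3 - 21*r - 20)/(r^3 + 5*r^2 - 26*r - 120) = (r + 1)/(r + 6)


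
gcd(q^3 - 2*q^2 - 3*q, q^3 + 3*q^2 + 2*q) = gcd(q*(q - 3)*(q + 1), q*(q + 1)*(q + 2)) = q^2 + q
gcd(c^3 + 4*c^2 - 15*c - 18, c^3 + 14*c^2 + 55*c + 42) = c^2 + 7*c + 6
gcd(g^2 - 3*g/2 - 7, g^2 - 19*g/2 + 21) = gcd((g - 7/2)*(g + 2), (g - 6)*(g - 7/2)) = g - 7/2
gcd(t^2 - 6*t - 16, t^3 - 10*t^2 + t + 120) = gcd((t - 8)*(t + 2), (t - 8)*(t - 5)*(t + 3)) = t - 8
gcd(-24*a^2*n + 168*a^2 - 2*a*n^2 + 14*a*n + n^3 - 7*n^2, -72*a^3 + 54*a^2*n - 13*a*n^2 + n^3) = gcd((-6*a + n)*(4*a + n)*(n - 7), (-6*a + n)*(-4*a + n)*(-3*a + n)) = 6*a - n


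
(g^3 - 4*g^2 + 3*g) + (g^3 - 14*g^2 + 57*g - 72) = 2*g^3 - 18*g^2 + 60*g - 72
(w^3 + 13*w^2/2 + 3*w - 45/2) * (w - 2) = w^4 + 9*w^3/2 - 10*w^2 - 57*w/2 + 45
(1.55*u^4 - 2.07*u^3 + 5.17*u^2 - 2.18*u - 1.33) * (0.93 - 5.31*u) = -8.2305*u^5 + 12.4332*u^4 - 29.3778*u^3 + 16.3839*u^2 + 5.0349*u - 1.2369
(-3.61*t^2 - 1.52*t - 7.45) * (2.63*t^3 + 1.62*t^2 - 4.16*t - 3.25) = -9.4943*t^5 - 9.8458*t^4 - 7.0383*t^3 + 5.9867*t^2 + 35.932*t + 24.2125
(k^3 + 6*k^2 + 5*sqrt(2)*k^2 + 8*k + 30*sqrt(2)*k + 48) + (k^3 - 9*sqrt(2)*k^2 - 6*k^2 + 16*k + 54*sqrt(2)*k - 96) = 2*k^3 - 4*sqrt(2)*k^2 + 24*k + 84*sqrt(2)*k - 48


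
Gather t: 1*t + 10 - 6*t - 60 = -5*t - 50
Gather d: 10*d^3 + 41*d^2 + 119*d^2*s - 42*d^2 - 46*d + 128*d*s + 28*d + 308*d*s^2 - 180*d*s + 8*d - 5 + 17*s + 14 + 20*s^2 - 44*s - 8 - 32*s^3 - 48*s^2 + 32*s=10*d^3 + d^2*(119*s - 1) + d*(308*s^2 - 52*s - 10) - 32*s^3 - 28*s^2 + 5*s + 1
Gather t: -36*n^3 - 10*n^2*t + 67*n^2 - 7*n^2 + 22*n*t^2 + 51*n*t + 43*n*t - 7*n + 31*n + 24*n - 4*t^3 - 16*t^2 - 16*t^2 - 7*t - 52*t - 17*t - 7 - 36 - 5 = -36*n^3 + 60*n^2 + 48*n - 4*t^3 + t^2*(22*n - 32) + t*(-10*n^2 + 94*n - 76) - 48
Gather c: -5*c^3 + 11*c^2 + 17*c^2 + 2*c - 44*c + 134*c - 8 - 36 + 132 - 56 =-5*c^3 + 28*c^2 + 92*c + 32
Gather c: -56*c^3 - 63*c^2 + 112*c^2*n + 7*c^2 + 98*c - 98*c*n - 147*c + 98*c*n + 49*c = -56*c^3 + c^2*(112*n - 56)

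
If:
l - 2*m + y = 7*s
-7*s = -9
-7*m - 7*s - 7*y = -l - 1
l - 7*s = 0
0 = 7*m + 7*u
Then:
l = 9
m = 1/21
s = 9/7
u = -1/21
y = 2/21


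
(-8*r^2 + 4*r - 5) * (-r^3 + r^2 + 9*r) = 8*r^5 - 12*r^4 - 63*r^3 + 31*r^2 - 45*r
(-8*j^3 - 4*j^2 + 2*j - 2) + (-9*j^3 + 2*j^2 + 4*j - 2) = -17*j^3 - 2*j^2 + 6*j - 4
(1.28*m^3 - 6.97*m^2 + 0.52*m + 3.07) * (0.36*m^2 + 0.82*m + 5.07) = 0.4608*m^5 - 1.4596*m^4 + 0.9614*m^3 - 33.8063*m^2 + 5.1538*m + 15.5649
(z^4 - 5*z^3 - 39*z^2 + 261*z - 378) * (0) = 0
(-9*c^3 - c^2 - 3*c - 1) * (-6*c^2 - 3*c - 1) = 54*c^5 + 33*c^4 + 30*c^3 + 16*c^2 + 6*c + 1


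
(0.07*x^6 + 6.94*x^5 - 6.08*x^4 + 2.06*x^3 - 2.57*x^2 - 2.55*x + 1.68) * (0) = 0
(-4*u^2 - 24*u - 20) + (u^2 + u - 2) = -3*u^2 - 23*u - 22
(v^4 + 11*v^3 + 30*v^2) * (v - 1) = v^5 + 10*v^4 + 19*v^3 - 30*v^2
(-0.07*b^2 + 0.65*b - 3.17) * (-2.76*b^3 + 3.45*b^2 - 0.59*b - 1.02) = 0.1932*b^5 - 2.0355*b^4 + 11.033*b^3 - 11.2486*b^2 + 1.2073*b + 3.2334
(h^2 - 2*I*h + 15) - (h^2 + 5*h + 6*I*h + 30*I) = -5*h - 8*I*h + 15 - 30*I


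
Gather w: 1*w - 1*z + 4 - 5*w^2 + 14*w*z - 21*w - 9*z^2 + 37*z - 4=-5*w^2 + w*(14*z - 20) - 9*z^2 + 36*z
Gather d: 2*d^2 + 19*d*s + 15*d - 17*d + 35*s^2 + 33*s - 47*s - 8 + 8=2*d^2 + d*(19*s - 2) + 35*s^2 - 14*s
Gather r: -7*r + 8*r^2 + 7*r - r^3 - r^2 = -r^3 + 7*r^2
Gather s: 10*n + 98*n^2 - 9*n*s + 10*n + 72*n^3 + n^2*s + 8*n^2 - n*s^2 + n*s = 72*n^3 + 106*n^2 - n*s^2 + 20*n + s*(n^2 - 8*n)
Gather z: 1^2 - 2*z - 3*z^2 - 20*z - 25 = -3*z^2 - 22*z - 24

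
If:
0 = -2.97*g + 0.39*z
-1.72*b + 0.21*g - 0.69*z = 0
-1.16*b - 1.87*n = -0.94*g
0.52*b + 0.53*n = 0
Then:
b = 0.00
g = 0.00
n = 0.00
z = 0.00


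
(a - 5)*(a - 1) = a^2 - 6*a + 5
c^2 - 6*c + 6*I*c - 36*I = (c - 6)*(c + 6*I)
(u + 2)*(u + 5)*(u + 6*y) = u^3 + 6*u^2*y + 7*u^2 + 42*u*y + 10*u + 60*y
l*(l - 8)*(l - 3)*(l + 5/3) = l^4 - 28*l^3/3 + 17*l^2/3 + 40*l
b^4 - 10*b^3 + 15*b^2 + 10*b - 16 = (b - 8)*(b - 2)*(b - 1)*(b + 1)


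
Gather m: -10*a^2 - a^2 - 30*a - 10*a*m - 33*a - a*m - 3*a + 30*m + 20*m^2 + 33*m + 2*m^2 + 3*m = -11*a^2 - 66*a + 22*m^2 + m*(66 - 11*a)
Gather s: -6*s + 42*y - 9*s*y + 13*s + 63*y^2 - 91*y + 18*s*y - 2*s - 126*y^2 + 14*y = s*(9*y + 5) - 63*y^2 - 35*y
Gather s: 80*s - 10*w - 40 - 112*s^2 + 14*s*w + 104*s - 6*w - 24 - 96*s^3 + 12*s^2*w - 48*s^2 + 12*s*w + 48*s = -96*s^3 + s^2*(12*w - 160) + s*(26*w + 232) - 16*w - 64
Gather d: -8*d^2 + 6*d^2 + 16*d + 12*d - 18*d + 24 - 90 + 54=-2*d^2 + 10*d - 12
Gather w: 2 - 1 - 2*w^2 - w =-2*w^2 - w + 1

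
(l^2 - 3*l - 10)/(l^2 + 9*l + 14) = (l - 5)/(l + 7)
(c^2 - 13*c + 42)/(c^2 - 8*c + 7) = (c - 6)/(c - 1)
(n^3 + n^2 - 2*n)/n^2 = n + 1 - 2/n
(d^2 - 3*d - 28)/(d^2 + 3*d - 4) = (d - 7)/(d - 1)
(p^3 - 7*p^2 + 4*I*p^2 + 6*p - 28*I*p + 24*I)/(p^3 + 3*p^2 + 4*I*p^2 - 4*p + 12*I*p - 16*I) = (p - 6)/(p + 4)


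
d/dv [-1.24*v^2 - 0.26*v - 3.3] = -2.48*v - 0.26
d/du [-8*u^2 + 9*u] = 9 - 16*u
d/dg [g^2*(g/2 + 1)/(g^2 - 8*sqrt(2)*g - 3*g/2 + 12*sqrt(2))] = g*(g*(g + 2)*(-4*g + 3 + 16*sqrt(2)) + (3*g + 4)*(2*g^2 - 16*sqrt(2)*g - 3*g + 24*sqrt(2)))/(2*g^2 - 16*sqrt(2)*g - 3*g + 24*sqrt(2))^2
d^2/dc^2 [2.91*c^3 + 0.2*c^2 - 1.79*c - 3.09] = 17.46*c + 0.4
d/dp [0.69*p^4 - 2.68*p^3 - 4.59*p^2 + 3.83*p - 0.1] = 2.76*p^3 - 8.04*p^2 - 9.18*p + 3.83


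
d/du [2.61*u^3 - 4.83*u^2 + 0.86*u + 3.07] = 7.83*u^2 - 9.66*u + 0.86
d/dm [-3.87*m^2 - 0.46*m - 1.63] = -7.74*m - 0.46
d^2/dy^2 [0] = 0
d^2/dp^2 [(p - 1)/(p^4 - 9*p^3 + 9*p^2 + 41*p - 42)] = 2*(6*p^4 - 64*p^3 + 195*p^2 - 150*p + 337)/(p^9 - 24*p^8 + 195*p^7 - 434*p^6 - 1821*p^5 + 8292*p^4 + 3277*p^3 - 42210*p^2 + 5292*p + 74088)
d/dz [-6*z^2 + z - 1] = 1 - 12*z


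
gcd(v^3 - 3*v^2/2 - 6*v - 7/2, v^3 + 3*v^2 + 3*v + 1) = v^2 + 2*v + 1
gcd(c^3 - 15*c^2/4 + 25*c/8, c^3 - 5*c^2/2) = c^2 - 5*c/2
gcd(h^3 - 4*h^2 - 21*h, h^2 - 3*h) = h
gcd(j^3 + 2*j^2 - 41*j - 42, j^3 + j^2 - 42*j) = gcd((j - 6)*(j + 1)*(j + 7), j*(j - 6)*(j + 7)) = j^2 + j - 42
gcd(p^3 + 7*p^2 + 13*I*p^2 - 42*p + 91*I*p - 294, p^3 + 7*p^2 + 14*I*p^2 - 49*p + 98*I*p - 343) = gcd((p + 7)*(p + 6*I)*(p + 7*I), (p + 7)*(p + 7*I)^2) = p^2 + p*(7 + 7*I) + 49*I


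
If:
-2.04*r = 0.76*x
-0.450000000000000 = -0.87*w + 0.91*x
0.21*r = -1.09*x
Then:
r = 0.00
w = 0.52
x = 0.00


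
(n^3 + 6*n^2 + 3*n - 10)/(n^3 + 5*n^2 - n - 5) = (n + 2)/(n + 1)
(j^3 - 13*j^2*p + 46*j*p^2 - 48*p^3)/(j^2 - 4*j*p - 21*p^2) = (-j^3 + 13*j^2*p - 46*j*p^2 + 48*p^3)/(-j^2 + 4*j*p + 21*p^2)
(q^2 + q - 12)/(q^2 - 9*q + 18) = (q + 4)/(q - 6)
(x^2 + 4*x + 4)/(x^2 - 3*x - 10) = (x + 2)/(x - 5)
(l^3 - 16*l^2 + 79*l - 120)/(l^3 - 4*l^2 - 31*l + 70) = (l^3 - 16*l^2 + 79*l - 120)/(l^3 - 4*l^2 - 31*l + 70)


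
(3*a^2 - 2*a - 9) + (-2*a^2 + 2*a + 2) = a^2 - 7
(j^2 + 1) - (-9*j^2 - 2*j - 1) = 10*j^2 + 2*j + 2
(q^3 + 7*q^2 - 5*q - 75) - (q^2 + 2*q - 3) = q^3 + 6*q^2 - 7*q - 72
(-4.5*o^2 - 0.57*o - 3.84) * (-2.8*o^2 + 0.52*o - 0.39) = 12.6*o^4 - 0.744*o^3 + 12.2106*o^2 - 1.7745*o + 1.4976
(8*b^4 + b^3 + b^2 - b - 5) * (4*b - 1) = 32*b^5 - 4*b^4 + 3*b^3 - 5*b^2 - 19*b + 5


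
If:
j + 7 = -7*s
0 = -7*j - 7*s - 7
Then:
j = 0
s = -1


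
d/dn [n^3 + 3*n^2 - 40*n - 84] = 3*n^2 + 6*n - 40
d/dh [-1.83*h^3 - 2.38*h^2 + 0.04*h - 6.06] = -5.49*h^2 - 4.76*h + 0.04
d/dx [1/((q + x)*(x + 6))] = -(q + 2*x + 6)/((q + x)^2*(x + 6)^2)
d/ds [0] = 0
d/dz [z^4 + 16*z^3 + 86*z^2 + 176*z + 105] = 4*z^3 + 48*z^2 + 172*z + 176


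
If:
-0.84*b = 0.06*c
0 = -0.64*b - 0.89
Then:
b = -1.39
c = 19.47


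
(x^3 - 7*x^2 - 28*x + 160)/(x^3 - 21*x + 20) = (x - 8)/(x - 1)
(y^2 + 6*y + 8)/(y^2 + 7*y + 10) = (y + 4)/(y + 5)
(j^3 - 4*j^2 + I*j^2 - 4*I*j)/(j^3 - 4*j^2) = (j + I)/j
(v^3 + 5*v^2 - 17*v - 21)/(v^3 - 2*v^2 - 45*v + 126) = (v + 1)/(v - 6)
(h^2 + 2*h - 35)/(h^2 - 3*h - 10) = (h + 7)/(h + 2)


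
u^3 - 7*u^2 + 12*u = u*(u - 4)*(u - 3)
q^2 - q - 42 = (q - 7)*(q + 6)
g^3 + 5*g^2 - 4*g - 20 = (g - 2)*(g + 2)*(g + 5)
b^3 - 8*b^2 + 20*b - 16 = (b - 4)*(b - 2)^2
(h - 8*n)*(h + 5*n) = h^2 - 3*h*n - 40*n^2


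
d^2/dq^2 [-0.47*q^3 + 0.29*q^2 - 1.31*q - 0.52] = 0.58 - 2.82*q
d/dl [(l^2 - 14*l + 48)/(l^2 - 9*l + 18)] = 5/(l^2 - 6*l + 9)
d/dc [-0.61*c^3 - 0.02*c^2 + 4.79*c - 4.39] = -1.83*c^2 - 0.04*c + 4.79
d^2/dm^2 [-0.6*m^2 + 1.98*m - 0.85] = -1.20000000000000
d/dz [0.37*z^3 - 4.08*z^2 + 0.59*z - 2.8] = 1.11*z^2 - 8.16*z + 0.59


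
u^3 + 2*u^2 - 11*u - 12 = (u - 3)*(u + 1)*(u + 4)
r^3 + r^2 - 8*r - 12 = (r - 3)*(r + 2)^2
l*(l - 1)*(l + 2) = l^3 + l^2 - 2*l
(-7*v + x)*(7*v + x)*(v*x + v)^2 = -49*v^4*x^2 - 98*v^4*x - 49*v^4 + v^2*x^4 + 2*v^2*x^3 + v^2*x^2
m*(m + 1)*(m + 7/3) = m^3 + 10*m^2/3 + 7*m/3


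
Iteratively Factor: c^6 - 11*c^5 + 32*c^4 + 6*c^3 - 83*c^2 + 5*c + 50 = (c + 1)*(c^5 - 12*c^4 + 44*c^3 - 38*c^2 - 45*c + 50) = (c - 5)*(c + 1)*(c^4 - 7*c^3 + 9*c^2 + 7*c - 10) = (c - 5)*(c - 1)*(c + 1)*(c^3 - 6*c^2 + 3*c + 10) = (c - 5)^2*(c - 1)*(c + 1)*(c^2 - c - 2) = (c - 5)^2*(c - 1)*(c + 1)^2*(c - 2)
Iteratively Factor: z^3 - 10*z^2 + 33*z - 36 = (z - 3)*(z^2 - 7*z + 12) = (z - 4)*(z - 3)*(z - 3)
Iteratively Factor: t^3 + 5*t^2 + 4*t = (t)*(t^2 + 5*t + 4) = t*(t + 1)*(t + 4)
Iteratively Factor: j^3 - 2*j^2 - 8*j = (j - 4)*(j^2 + 2*j) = j*(j - 4)*(j + 2)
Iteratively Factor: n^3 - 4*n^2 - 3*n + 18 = (n - 3)*(n^2 - n - 6) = (n - 3)^2*(n + 2)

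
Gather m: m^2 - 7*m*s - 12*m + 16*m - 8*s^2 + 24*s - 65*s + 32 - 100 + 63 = m^2 + m*(4 - 7*s) - 8*s^2 - 41*s - 5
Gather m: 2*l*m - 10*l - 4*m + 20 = -10*l + m*(2*l - 4) + 20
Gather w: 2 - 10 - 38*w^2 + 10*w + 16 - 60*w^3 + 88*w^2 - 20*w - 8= -60*w^3 + 50*w^2 - 10*w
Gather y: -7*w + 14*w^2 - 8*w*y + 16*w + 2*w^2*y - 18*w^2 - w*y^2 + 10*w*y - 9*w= -4*w^2 - w*y^2 + y*(2*w^2 + 2*w)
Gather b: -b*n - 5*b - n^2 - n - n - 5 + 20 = b*(-n - 5) - n^2 - 2*n + 15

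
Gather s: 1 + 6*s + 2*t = 6*s + 2*t + 1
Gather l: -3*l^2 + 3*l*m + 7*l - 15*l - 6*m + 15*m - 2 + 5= -3*l^2 + l*(3*m - 8) + 9*m + 3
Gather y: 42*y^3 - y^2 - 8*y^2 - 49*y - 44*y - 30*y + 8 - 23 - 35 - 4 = 42*y^3 - 9*y^2 - 123*y - 54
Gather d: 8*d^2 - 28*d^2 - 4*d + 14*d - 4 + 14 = -20*d^2 + 10*d + 10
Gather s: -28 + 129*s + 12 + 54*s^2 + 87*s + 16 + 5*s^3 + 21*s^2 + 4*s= 5*s^3 + 75*s^2 + 220*s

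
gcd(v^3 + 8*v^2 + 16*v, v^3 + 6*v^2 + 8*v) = v^2 + 4*v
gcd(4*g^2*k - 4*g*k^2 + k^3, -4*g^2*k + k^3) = 2*g*k - k^2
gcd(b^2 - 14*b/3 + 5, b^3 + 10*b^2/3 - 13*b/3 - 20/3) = b - 5/3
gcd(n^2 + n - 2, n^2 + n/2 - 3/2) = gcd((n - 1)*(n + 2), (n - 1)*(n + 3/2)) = n - 1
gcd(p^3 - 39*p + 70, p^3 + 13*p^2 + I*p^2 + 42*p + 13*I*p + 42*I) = p + 7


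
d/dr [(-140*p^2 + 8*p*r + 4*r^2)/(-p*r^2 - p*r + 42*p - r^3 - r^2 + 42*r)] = 4*(-2*(p + r)*(p*r^2 + p*r - 42*p + r^3 + r^2 - 42*r) + (-35*p^2 + 2*p*r + r^2)*(2*p*r + p + 3*r^2 + 2*r - 42))/(p*r^2 + p*r - 42*p + r^3 + r^2 - 42*r)^2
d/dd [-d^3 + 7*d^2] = d*(14 - 3*d)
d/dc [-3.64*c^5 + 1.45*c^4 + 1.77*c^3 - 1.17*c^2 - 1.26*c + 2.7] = -18.2*c^4 + 5.8*c^3 + 5.31*c^2 - 2.34*c - 1.26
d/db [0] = 0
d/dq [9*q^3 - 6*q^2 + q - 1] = 27*q^2 - 12*q + 1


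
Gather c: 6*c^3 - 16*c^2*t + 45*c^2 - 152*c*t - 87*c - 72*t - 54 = 6*c^3 + c^2*(45 - 16*t) + c*(-152*t - 87) - 72*t - 54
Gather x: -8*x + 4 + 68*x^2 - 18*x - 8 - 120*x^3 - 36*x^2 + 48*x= -120*x^3 + 32*x^2 + 22*x - 4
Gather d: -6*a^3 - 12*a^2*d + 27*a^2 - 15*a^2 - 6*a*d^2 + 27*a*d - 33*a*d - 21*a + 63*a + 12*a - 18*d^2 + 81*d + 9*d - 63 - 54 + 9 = -6*a^3 + 12*a^2 + 54*a + d^2*(-6*a - 18) + d*(-12*a^2 - 6*a + 90) - 108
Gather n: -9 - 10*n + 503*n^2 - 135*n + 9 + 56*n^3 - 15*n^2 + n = 56*n^3 + 488*n^2 - 144*n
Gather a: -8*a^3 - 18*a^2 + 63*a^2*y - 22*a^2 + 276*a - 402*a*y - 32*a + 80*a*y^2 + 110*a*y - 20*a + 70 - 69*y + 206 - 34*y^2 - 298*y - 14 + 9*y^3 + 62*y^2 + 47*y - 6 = -8*a^3 + a^2*(63*y - 40) + a*(80*y^2 - 292*y + 224) + 9*y^3 + 28*y^2 - 320*y + 256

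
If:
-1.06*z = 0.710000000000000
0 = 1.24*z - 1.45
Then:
No Solution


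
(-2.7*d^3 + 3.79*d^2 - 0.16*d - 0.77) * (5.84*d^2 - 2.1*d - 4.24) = -15.768*d^5 + 27.8036*d^4 + 2.5546*d^3 - 20.2304*d^2 + 2.2954*d + 3.2648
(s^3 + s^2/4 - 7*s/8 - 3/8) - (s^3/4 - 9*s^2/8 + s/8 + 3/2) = 3*s^3/4 + 11*s^2/8 - s - 15/8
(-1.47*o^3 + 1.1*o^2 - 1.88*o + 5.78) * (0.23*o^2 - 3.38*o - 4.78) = -0.3381*o^5 + 5.2216*o^4 + 2.8762*o^3 + 2.4258*o^2 - 10.55*o - 27.6284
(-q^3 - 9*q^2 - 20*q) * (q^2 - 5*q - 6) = -q^5 - 4*q^4 + 31*q^3 + 154*q^2 + 120*q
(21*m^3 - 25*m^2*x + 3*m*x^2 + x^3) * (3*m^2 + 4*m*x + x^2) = 63*m^5 + 9*m^4*x - 70*m^3*x^2 - 10*m^2*x^3 + 7*m*x^4 + x^5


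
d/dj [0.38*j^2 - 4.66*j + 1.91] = 0.76*j - 4.66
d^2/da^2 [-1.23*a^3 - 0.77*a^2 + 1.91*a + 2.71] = -7.38*a - 1.54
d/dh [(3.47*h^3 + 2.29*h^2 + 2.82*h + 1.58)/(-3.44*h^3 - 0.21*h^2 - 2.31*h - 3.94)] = (7.1489*h^4 + 3.3702*h^3 - 29.4075*h^2 - 17.3816*h - 7.461)/(11.8336*h^6 + 1.4448*h^5 + 15.9369*h^4 + 28.0774*h^3 + 6.9909*h^2 + 18.2028*h + 15.5236)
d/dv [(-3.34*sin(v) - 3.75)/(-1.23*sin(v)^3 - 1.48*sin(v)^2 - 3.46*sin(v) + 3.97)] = (-17.2623*sin(v) + 2.0541*sin(3*v) + 9.39035*cos(2*v) - 35.62515)*cos(v)/(1.23*sin(v)^3 + 1.48*sin(v)^2 + 3.46*sin(v) - 3.97)^2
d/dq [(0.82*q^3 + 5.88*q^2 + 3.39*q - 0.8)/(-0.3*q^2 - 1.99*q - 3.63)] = (-0.246*q^4 - 3.2636*q^3 - 19.614*q^2 - 43.1688*q - 13.8977)/(0.09*q^4 + 1.194*q^3 + 6.1381*q^2 + 14.4474*q + 13.1769)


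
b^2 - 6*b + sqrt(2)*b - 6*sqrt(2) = (b - 6)*(b + sqrt(2))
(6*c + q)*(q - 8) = 6*c*q - 48*c + q^2 - 8*q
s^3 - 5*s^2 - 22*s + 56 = (s - 7)*(s - 2)*(s + 4)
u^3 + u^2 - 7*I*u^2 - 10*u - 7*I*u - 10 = (u + 1)*(u - 5*I)*(u - 2*I)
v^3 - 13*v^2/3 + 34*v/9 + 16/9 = (v - 8/3)*(v - 2)*(v + 1/3)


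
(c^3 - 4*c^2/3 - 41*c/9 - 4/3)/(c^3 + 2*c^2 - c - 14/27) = 3*(3*c^2 - 5*c - 12)/(9*c^2 + 15*c - 14)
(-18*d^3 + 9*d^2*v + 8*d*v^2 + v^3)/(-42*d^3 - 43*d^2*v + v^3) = (-3*d^2 + 2*d*v + v^2)/(-7*d^2 - 6*d*v + v^2)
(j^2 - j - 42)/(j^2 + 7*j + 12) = (j^2 - j - 42)/(j^2 + 7*j + 12)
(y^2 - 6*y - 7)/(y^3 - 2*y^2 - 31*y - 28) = 1/(y + 4)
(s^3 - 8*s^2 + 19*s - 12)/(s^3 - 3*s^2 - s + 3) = (s - 4)/(s + 1)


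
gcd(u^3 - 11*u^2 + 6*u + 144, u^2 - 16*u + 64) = u - 8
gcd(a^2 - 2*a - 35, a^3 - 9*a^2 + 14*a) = a - 7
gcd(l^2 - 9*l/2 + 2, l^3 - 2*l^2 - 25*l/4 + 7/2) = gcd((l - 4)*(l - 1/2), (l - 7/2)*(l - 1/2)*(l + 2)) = l - 1/2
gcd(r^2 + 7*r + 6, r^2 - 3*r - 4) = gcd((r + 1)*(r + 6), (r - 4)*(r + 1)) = r + 1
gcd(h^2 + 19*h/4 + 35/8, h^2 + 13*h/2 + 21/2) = h + 7/2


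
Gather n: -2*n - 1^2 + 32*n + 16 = 30*n + 15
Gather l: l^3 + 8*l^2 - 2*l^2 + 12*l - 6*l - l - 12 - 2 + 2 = l^3 + 6*l^2 + 5*l - 12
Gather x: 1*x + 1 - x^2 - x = 1 - x^2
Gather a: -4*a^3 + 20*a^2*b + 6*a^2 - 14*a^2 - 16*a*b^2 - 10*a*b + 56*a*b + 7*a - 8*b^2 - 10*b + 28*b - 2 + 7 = -4*a^3 + a^2*(20*b - 8) + a*(-16*b^2 + 46*b + 7) - 8*b^2 + 18*b + 5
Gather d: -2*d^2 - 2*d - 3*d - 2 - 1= -2*d^2 - 5*d - 3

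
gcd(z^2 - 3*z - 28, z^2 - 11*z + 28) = z - 7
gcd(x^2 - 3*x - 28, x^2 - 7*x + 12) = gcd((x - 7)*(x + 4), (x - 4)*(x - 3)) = 1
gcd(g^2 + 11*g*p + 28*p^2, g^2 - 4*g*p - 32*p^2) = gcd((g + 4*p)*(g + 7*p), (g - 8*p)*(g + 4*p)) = g + 4*p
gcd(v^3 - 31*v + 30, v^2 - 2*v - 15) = v - 5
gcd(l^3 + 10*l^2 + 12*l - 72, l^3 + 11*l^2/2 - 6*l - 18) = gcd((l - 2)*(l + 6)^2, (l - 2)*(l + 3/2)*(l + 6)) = l^2 + 4*l - 12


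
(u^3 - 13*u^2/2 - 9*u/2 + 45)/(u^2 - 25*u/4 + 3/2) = 2*(2*u^2 - u - 15)/(4*u - 1)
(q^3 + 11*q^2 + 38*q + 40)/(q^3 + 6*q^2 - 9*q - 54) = (q^3 + 11*q^2 + 38*q + 40)/(q^3 + 6*q^2 - 9*q - 54)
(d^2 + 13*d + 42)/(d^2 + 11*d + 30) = (d + 7)/(d + 5)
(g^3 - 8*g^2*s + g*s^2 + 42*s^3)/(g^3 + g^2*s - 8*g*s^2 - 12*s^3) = (g - 7*s)/(g + 2*s)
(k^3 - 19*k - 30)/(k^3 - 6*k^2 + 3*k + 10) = (k^2 + 5*k + 6)/(k^2 - k - 2)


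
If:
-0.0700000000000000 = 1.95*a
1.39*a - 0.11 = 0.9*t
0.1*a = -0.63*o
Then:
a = -0.04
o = 0.01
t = -0.18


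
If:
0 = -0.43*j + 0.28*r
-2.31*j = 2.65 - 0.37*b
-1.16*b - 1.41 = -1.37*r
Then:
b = -4.65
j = -1.89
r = -2.90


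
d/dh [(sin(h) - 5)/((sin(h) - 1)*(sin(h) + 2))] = (10*sin(h) + cos(h)^2 + 2)*cos(h)/((sin(h) - 1)^2*(sin(h) + 2)^2)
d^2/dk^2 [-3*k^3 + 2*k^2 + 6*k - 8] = 4 - 18*k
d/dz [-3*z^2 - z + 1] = -6*z - 1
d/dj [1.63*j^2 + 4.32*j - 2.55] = 3.26*j + 4.32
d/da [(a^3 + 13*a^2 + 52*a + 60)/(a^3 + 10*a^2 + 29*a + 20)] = (-3*a^2 - 16*a - 28)/(a^4 + 10*a^3 + 33*a^2 + 40*a + 16)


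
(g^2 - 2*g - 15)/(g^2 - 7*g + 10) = (g + 3)/(g - 2)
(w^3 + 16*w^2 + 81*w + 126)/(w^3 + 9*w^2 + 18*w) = (w + 7)/w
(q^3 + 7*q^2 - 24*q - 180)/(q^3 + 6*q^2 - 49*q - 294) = (q^2 + q - 30)/(q^2 - 49)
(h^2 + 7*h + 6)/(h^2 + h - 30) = (h + 1)/(h - 5)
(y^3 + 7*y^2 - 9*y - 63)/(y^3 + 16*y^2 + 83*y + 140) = (y^2 - 9)/(y^2 + 9*y + 20)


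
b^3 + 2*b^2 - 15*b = b*(b - 3)*(b + 5)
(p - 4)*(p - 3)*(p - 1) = p^3 - 8*p^2 + 19*p - 12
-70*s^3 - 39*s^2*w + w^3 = (-7*s + w)*(2*s + w)*(5*s + w)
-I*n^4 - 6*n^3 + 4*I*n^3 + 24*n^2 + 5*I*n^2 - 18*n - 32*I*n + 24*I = (n - 3)*(n - 4*I)*(n - 2*I)*(-I*n + I)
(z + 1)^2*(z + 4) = z^3 + 6*z^2 + 9*z + 4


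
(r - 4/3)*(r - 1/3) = r^2 - 5*r/3 + 4/9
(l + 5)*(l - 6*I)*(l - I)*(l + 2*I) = l^4 + 5*l^3 - 5*I*l^3 + 8*l^2 - 25*I*l^2 + 40*l - 12*I*l - 60*I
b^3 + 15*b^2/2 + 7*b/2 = b*(b + 1/2)*(b + 7)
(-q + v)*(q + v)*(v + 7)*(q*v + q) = -q^3*v^2 - 8*q^3*v - 7*q^3 + q*v^4 + 8*q*v^3 + 7*q*v^2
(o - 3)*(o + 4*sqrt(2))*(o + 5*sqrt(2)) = o^3 - 3*o^2 + 9*sqrt(2)*o^2 - 27*sqrt(2)*o + 40*o - 120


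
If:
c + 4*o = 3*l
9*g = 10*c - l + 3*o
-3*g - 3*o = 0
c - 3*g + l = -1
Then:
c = 32/83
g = 29/83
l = -28/83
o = -29/83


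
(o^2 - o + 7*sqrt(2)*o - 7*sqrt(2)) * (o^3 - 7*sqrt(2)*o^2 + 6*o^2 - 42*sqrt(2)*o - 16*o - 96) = o^5 + 5*o^4 - 120*o^3 - 570*o^2 - 112*sqrt(2)*o^2 - 560*sqrt(2)*o + 684*o + 672*sqrt(2)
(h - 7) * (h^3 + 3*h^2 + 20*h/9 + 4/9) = h^4 - 4*h^3 - 169*h^2/9 - 136*h/9 - 28/9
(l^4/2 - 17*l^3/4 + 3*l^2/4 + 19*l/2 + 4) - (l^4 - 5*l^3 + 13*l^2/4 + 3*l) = -l^4/2 + 3*l^3/4 - 5*l^2/2 + 13*l/2 + 4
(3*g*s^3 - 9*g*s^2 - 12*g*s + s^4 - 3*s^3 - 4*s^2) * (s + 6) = 3*g*s^4 + 9*g*s^3 - 66*g*s^2 - 72*g*s + s^5 + 3*s^4 - 22*s^3 - 24*s^2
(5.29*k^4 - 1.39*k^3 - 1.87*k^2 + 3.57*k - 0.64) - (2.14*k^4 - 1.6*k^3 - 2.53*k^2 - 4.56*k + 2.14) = 3.15*k^4 + 0.21*k^3 + 0.66*k^2 + 8.13*k - 2.78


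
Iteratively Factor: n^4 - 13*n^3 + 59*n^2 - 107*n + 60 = (n - 3)*(n^3 - 10*n^2 + 29*n - 20) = (n - 3)*(n - 1)*(n^2 - 9*n + 20) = (n - 5)*(n - 3)*(n - 1)*(n - 4)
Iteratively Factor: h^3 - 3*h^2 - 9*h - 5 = (h + 1)*(h^2 - 4*h - 5) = (h - 5)*(h + 1)*(h + 1)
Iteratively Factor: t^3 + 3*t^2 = (t)*(t^2 + 3*t) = t*(t + 3)*(t)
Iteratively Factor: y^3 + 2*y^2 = (y)*(y^2 + 2*y) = y^2*(y + 2)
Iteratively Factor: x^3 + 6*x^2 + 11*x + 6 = (x + 1)*(x^2 + 5*x + 6) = (x + 1)*(x + 2)*(x + 3)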